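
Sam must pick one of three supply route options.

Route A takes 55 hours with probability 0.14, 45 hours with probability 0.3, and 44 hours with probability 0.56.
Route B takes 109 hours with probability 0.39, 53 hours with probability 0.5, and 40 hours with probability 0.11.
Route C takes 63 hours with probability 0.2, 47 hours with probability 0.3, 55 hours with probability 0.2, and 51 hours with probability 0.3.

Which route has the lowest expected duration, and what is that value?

Route A = 0.14 × 55 + 0.3 × 45 + 0.56 × 44 = 7.7 + 13.5 + 24.64 = 45.84
Route B = 0.39 × 109 + 0.5 × 53 + 0.11 × 40 = 42.51 + 26.5 + 4.4 = 73.41
Route C = 0.2 × 63 + 0.3 × 47 + 0.2 × 55 + 0.3 × 51 = 12.6 + 14.1 + 11 + 15.3 = 53

Route A (45.84 hours)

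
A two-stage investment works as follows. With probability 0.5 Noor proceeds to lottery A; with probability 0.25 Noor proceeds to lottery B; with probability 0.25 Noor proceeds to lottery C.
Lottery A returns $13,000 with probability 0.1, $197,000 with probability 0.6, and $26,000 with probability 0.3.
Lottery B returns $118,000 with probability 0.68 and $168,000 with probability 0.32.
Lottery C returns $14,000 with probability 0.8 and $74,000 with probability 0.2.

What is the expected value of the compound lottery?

EV(A) = 0.1 × 13000 + 0.6 × 197000 + 0.3 × 26000 = 1300 + 118200 + 7800 = 127300
EV(B) = 0.68 × 118000 + 0.32 × 168000 = 80240 + 53760 = 134000
EV(C) = 0.8 × 14000 + 0.2 × 74000 = 11200 + 14800 = 26000
Overall = 0.5 × 127300 + 0.25 × 134000 + 0.25 × 26000 = 63650 + 33500 + 6500 = 103650

$103,650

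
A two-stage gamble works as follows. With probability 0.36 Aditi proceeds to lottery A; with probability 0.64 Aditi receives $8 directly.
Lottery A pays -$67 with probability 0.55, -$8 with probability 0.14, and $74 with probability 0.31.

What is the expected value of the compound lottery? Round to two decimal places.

-$0.29

EV(A) = 0.55 × (-67) + 0.14 × (-8) + 0.31 × 74 = -36.85 − 1.12 + 22.94 = -15.03
Branch B: 8 (certain)
Overall = 0.36 × (-15.03) + 0.64 × 8 = -5.4108 + 5.12 = -0.2908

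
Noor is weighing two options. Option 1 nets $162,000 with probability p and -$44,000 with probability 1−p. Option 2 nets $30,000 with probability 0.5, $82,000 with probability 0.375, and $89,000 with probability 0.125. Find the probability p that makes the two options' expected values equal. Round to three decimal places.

p = 0.490

EV(Option 2) = 0.5 × 30000 + 0.375 × 82000 + 0.125 × 89000 = 15000 + 30750 + 11125 = 56875
p·162000 + (1−p)·(-44000) = 56875
206000p − 44000 = 56875
p = (56875 + 44000) / 206000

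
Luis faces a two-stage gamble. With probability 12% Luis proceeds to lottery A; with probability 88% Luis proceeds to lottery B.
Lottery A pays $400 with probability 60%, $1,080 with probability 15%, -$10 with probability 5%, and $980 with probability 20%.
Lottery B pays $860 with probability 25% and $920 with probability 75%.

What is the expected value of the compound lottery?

EV(A) = 0.6 × 400 + 0.15 × 1080 + 0.05 × (-10) + 0.2 × 980 = 240 + 162 − 0.5 + 196 = 597.5
EV(B) = 0.25 × 860 + 0.75 × 920 = 215 + 690 = 905
Overall = 0.12 × 597.5 + 0.88 × 905 = 71.7 + 796.4 = 868.1

$868.10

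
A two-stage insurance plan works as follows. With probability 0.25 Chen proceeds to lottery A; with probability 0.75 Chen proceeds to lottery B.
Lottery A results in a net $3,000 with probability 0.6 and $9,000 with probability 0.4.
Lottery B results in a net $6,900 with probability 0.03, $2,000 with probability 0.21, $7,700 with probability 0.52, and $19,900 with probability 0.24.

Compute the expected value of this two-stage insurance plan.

EV(A) = 0.6 × 3000 + 0.4 × 9000 = 1800 + 3600 = 5400
EV(B) = 0.03 × 6900 + 0.21 × 2000 + 0.52 × 7700 + 0.24 × 19900 = 207 + 420 + 4004 + 4776 = 9407
Overall = 0.25 × 5400 + 0.75 × 9407 = 1350 + 7055.25 = 8405.25

$8,405.25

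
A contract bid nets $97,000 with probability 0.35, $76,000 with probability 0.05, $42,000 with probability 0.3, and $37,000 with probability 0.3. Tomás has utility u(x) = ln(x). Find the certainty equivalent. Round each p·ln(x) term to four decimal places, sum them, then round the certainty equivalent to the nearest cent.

E[u] = 0.35·ln(97000) + 0.05·ln(76000) + 0.3·ln(42000) + 0.3·ln(37000) = 4.0189 + 0.5619 + 3.1936 + 3.1556 = 10.9300
CE = e^10.9300 ≈ 55826.28

$55,826.28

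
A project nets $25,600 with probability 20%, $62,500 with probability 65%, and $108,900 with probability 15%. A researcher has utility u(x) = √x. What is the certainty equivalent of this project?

$59,536

E[u] = 0.2·√25600 + 0.65·√62500 + 0.15·√108900 = 0.2·160 + 0.65·250 + 0.15·330 = 244
CE = (244)² = 59536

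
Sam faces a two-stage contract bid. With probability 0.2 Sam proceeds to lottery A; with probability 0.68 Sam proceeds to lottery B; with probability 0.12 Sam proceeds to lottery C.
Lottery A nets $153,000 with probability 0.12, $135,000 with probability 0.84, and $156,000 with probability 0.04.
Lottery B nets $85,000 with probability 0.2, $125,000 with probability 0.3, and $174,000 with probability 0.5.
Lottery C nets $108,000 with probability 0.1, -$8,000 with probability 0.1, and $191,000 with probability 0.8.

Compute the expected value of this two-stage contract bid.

EV(A) = 0.12 × 153000 + 0.84 × 135000 + 0.04 × 156000 = 18360 + 113400 + 6240 = 138000
EV(B) = 0.2 × 85000 + 0.3 × 125000 + 0.5 × 174000 = 17000 + 37500 + 87000 = 141500
EV(C) = 0.1 × 108000 + 0.1 × (-8000) + 0.8 × 191000 = 10800 − 800 + 152800 = 162800
Overall = 0.2 × 138000 + 0.68 × 141500 + 0.12 × 162800 = 27600 + 96220 + 19536 = 143356

$143,356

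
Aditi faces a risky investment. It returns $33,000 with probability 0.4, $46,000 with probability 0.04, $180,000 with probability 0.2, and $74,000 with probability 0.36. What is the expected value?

$77,680

EV = 0.4 × 33000 + 0.04 × 46000 + 0.2 × 180000 + 0.36 × 74000 = 13200 + 1840 + 36000 + 26640 = 77680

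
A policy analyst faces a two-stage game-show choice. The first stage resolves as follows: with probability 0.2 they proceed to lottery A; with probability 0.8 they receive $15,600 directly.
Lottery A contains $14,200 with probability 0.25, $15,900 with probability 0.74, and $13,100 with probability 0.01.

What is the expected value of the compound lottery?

$15,569.40

EV(A) = 0.25 × 14200 + 0.74 × 15900 + 0.01 × 13100 = 3550 + 11766 + 131 = 15447
Branch B: 15600 (certain)
Overall = 0.2 × 15447 + 0.8 × 15600 = 3089.4 + 12480 = 15569.4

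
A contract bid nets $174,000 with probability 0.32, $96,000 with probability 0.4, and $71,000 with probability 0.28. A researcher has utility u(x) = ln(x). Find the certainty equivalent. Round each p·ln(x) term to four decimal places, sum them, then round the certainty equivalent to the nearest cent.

E[u] = 0.32·ln(174000) + 0.4·ln(96000) + 0.28·ln(71000) = 3.8614 + 4.5888 + 3.1277 = 11.5779
CE = e^11.5779 ≈ 106713.18

$106,713.18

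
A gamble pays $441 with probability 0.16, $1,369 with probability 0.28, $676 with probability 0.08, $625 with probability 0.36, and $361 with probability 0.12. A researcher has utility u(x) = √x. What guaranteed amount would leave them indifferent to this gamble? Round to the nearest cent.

$733.33

E[u] = 0.16·√441 + 0.28·√1369 + 0.08·√676 + 0.36·√625 + 0.12·√361 = 0.16·21 + 0.28·37 + 0.08·26 + 0.36·25 + 0.12·19 = 27.08
CE = (27.08)² = 733.3264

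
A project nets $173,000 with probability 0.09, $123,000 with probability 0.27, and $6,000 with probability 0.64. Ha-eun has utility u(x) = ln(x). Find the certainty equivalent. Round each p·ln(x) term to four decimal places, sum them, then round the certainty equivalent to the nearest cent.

$18,353.95

E[u] = 0.09·ln(173000) + 0.27·ln(123000) + 0.64·ln(6000) = 1.0855 + 3.1644 + 5.5677 = 9.8176
CE = e^9.8176 ≈ 18353.95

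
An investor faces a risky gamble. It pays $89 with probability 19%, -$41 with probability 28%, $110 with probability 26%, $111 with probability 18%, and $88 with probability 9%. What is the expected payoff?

$61.93

EV = 0.19 × 89 + 0.28 × (-41) + 0.26 × 110 + 0.18 × 111 + 0.09 × 88 = 16.91 − 11.48 + 28.6 + 19.98 + 7.92 = 61.93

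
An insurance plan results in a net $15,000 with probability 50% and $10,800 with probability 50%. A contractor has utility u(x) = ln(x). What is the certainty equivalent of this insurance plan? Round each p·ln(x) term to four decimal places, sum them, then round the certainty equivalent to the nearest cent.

$12,728.51

E[u] = 0.5·ln(15000) + 0.5·ln(10800) = 4.8079 + 4.6437 = 9.4516
CE = e^9.4516 ≈ 12728.51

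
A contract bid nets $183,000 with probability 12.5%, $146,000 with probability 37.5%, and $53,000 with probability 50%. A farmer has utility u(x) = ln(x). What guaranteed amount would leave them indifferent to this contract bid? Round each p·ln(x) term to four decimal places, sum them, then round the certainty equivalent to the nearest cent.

E[u] = 0.125·ln(183000) + 0.375·ln(146000) + 0.5·ln(53000) = 1.5147 + 4.4593 + 5.4390 = 11.4130
CE = e^11.4130 ≈ 90490.49

$90,490.49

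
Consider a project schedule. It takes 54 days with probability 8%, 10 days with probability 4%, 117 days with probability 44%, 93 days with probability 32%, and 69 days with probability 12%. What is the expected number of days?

94.24 days

EV = 0.08 × 54 + 0.04 × 10 + 0.44 × 117 + 0.32 × 93 + 0.12 × 69 = 4.32 + 0.4 + 51.48 + 29.76 + 8.28 = 94.24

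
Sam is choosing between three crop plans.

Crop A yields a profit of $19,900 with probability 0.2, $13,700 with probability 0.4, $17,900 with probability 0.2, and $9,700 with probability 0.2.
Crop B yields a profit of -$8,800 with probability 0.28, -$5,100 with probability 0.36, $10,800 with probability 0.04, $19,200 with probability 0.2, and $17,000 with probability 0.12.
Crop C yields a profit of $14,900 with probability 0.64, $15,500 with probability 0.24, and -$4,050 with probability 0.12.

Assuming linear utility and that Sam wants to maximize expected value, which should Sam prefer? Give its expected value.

Crop A = 0.2 × 19900 + 0.4 × 13700 + 0.2 × 17900 + 0.2 × 9700 = 3980 + 5480 + 3580 + 1940 = 14980
Crop B = 0.28 × (-8800) + 0.36 × (-5100) + 0.04 × 10800 + 0.2 × 19200 + 0.12 × 17000 = -2464 − 1836 + 432 + 3840 + 2040 = 2012
Crop C = 0.64 × 14900 + 0.24 × 15500 + 0.12 × (-4050) = 9536 + 3720 − 486 = 12770

Crop A ($14,980)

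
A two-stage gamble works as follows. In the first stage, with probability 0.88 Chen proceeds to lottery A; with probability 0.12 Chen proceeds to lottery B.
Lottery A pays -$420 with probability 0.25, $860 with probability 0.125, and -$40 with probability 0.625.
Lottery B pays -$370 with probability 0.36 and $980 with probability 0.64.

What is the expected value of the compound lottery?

$39.48

EV(A) = 0.25 × (-420) + 0.125 × 860 + 0.625 × (-40) = -105 + 107.5 − 25 = -22.5
EV(B) = 0.36 × (-370) + 0.64 × 980 = -133.2 + 627.2 = 494
Overall = 0.88 × (-22.5) + 0.12 × 494 = -19.8 + 59.28 = 39.48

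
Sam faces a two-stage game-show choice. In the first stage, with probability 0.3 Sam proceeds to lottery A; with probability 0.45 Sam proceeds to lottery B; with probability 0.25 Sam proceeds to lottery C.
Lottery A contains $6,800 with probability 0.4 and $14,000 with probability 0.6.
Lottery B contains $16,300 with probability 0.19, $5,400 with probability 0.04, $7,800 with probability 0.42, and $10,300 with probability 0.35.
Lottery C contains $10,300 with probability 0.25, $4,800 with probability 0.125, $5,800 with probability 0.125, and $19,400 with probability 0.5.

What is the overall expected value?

$11,323.30

EV(A) = 0.4 × 6800 + 0.6 × 14000 = 2720 + 8400 = 11120
EV(B) = 0.19 × 16300 + 0.04 × 5400 + 0.42 × 7800 + 0.35 × 10300 = 3097 + 216 + 3276 + 3605 = 10194
EV(C) = 0.25 × 10300 + 0.125 × 4800 + 0.125 × 5800 + 0.5 × 19400 = 2575 + 600 + 725 + 9700 = 13600
Overall = 0.3 × 11120 + 0.45 × 10194 + 0.25 × 13600 = 3336 + 4587.3 + 3400 = 11323.3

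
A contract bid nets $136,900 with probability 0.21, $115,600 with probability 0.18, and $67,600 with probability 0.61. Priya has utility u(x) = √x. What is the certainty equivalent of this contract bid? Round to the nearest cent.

$88,506.25

E[u] = 0.21·√136900 + 0.18·√115600 + 0.61·√67600 = 0.21·370 + 0.18·340 + 0.61·260 = 297.5
CE = (297.5)² = 88506.25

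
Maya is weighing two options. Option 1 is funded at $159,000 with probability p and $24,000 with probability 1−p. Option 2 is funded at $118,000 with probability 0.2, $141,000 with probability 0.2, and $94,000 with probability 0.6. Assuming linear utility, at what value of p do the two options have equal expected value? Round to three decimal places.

EV(Option 2) = 0.2 × 118000 + 0.2 × 141000 + 0.6 × 94000 = 23600 + 28200 + 56400 = 108200
p·159000 + (1−p)·24000 = 108200
135000p + 24000 = 108200
p = (108200 − 24000) / 135000

p = 0.624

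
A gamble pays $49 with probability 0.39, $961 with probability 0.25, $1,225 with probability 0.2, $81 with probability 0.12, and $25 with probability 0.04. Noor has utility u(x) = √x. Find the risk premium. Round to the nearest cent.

$163.14

E[u] = 0.39·√49 + 0.25·√961 + 0.2·√1225 + 0.12·√81 + 0.04·√25 = 0.39·7 + 0.25·31 + 0.2·35 + 0.12·9 + 0.04·5 = 18.76
CE = (18.76)² = 351.9376
Risk premium = EV − CE = 515.08 − 351.9376 = 163.1424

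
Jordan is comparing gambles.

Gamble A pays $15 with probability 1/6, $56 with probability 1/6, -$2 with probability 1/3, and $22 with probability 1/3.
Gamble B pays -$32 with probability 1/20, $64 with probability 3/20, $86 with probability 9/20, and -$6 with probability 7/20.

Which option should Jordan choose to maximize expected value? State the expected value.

Gamble B ($44.60)

Gamble A = 1/6 × 15 + 1/6 × 56 + 1/3 × (-2) + 1/3 × 22 = 2.5 + 9.3333 − 0.6667 + 7.3333 = 18.5
Gamble B = 1/20 × (-32) + 3/20 × 64 + 9/20 × 86 + 7/20 × (-6) = -1.6 + 9.6 + 38.7 − 2.1 = 44.6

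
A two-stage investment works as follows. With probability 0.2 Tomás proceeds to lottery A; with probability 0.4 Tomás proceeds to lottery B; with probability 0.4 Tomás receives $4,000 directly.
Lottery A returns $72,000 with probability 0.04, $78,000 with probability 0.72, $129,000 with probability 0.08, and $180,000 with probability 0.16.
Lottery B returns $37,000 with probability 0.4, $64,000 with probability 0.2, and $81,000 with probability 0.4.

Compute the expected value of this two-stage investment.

EV(A) = 0.04 × 72000 + 0.72 × 78000 + 0.08 × 129000 + 0.16 × 180000 = 2880 + 56160 + 10320 + 28800 = 98160
EV(B) = 0.4 × 37000 + 0.2 × 64000 + 0.4 × 81000 = 14800 + 12800 + 32400 = 60000
Branch C: 4000 (certain)
Overall = 0.2 × 98160 + 0.4 × 60000 + 0.4 × 4000 = 19632 + 24000 + 1600 = 45232

$45,232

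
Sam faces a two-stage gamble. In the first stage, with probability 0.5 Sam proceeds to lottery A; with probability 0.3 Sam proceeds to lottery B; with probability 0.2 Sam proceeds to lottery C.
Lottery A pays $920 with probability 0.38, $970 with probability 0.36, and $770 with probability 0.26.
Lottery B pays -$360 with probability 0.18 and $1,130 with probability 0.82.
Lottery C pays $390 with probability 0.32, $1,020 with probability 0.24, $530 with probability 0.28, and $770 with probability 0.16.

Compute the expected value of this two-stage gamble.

EV(A) = 0.38 × 920 + 0.36 × 970 + 0.26 × 770 = 349.6 + 349.2 + 200.2 = 899
EV(B) = 0.18 × (-360) + 0.82 × 1130 = -64.8 + 926.6 = 861.8
EV(C) = 0.32 × 390 + 0.24 × 1020 + 0.28 × 530 + 0.16 × 770 = 124.8 + 244.8 + 148.4 + 123.2 = 641.2
Overall = 0.5 × 899 + 0.3 × 861.8 + 0.2 × 641.2 = 449.5 + 258.54 + 128.24 = 836.28

$836.28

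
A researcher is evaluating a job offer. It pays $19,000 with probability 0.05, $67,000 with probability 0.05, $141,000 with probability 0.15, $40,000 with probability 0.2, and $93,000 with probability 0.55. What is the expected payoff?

EV = 0.05 × 19000 + 0.05 × 67000 + 0.15 × 141000 + 0.2 × 40000 + 0.55 × 93000 = 950 + 3350 + 21150 + 8000 + 51150 = 84600

$84,600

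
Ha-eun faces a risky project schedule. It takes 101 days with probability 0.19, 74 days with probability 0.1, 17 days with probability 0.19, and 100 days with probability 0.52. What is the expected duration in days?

EV = 0.19 × 101 + 0.1 × 74 + 0.19 × 17 + 0.52 × 100 = 19.19 + 7.4 + 3.23 + 52 = 81.82

81.82 days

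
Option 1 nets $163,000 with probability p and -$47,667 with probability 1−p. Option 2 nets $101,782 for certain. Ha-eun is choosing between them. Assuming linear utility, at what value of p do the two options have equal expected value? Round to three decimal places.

p = 0.709

p·163000 + (1−p)·(-47667) = 101782
210667p − 47667 = 101782
p = (101782 + 47667) / 210667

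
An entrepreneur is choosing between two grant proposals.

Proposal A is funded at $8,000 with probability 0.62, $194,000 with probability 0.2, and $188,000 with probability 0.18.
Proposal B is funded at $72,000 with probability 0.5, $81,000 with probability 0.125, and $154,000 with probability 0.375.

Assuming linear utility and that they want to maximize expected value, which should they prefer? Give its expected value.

Proposal A = 0.62 × 8000 + 0.2 × 194000 + 0.18 × 188000 = 4960 + 38800 + 33840 = 77600
Proposal B = 0.5 × 72000 + 0.125 × 81000 + 0.375 × 154000 = 36000 + 10125 + 57750 = 103875

Proposal B ($103,875)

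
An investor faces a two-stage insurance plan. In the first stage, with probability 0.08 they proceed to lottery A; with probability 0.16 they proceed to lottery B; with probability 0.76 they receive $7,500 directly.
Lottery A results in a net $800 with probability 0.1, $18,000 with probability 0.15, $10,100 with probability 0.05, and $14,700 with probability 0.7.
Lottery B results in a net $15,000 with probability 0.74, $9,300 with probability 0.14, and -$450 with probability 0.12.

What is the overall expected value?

$8,761.68

EV(A) = 0.1 × 800 + 0.15 × 18000 + 0.05 × 10100 + 0.7 × 14700 = 80 + 2700 + 505 + 10290 = 13575
EV(B) = 0.74 × 15000 + 0.14 × 9300 + 0.12 × (-450) = 11100 + 1302 − 54 = 12348
Branch C: 7500 (certain)
Overall = 0.08 × 13575 + 0.16 × 12348 + 0.76 × 7500 = 1086 + 1975.68 + 5700 = 8761.68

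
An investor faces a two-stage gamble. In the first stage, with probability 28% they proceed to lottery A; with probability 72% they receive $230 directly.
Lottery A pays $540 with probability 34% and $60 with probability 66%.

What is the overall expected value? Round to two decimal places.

$228.10

EV(A) = 0.34 × 540 + 0.66 × 60 = 183.6 + 39.6 = 223.2
Branch B: 230 (certain)
Overall = 0.28 × 223.2 + 0.72 × 230 = 62.496 + 165.6 = 228.096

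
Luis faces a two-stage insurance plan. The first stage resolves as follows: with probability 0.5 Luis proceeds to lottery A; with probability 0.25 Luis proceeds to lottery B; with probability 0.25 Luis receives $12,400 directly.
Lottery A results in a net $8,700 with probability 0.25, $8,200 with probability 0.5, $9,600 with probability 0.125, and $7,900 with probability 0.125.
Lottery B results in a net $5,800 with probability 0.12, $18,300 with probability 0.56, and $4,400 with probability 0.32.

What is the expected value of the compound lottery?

EV(A) = 0.25 × 8700 + 0.5 × 8200 + 0.125 × 9600 + 0.125 × 7900 = 2175 + 4100 + 1200 + 987.5 = 8462.5
EV(B) = 0.12 × 5800 + 0.56 × 18300 + 0.32 × 4400 = 696 + 10248 + 1408 = 12352
Branch C: 12400 (certain)
Overall = 0.5 × 8462.5 + 0.25 × 12352 + 0.25 × 12400 = 4231.25 + 3088 + 3100 = 10419.25

$10,419.25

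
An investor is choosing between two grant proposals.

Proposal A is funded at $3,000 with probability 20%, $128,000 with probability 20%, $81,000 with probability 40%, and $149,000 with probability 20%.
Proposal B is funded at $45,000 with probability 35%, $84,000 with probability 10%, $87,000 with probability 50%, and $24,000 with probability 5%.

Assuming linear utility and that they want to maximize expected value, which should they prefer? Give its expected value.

Proposal A = 0.2 × 3000 + 0.2 × 128000 + 0.4 × 81000 + 0.2 × 149000 = 600 + 25600 + 32400 + 29800 = 88400
Proposal B = 0.35 × 45000 + 0.1 × 84000 + 0.5 × 87000 + 0.05 × 24000 = 15750 + 8400 + 43500 + 1200 = 68850

Proposal A ($88,400)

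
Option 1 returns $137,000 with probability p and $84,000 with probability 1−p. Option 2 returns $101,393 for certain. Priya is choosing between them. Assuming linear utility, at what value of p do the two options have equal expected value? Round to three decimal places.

p·137000 + (1−p)·84000 = 101393
53000p + 84000 = 101393
p = (101393 − 84000) / 53000

p = 0.328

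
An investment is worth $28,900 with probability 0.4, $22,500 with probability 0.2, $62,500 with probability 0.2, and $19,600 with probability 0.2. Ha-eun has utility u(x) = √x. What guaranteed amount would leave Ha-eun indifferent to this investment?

E[u] = 0.4·√28900 + 0.2·√22500 + 0.2·√62500 + 0.2·√19600 = 0.4·170 + 0.2·150 + 0.2·250 + 0.2·140 = 176
CE = (176)² = 30976

$30,976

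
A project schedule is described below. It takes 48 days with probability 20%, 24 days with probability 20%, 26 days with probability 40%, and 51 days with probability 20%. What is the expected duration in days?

EV = 0.2 × 48 + 0.2 × 24 + 0.4 × 26 + 0.2 × 51 = 9.6 + 4.8 + 10.4 + 10.2 = 35

35 days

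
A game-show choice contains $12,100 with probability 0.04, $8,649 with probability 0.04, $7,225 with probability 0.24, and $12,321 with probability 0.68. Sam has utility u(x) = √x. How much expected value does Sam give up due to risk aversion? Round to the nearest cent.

E[u] = 0.04·√12100 + 0.04·√8649 + 0.24·√7225 + 0.68·√12321 = 0.04·110 + 0.04·93 + 0.24·85 + 0.68·111 = 104
CE = (104)² = 10816
Risk premium = EV − CE = 10942.24 − 10816 = 126.24

$126.24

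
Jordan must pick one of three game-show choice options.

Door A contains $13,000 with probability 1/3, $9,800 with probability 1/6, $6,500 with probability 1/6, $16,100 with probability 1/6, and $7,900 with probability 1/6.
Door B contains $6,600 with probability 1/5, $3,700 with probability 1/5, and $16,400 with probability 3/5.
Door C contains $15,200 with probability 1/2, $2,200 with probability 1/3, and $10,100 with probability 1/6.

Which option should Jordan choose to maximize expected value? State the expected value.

Door B ($11,900)

Door A = 1/3 × 13000 + 1/6 × 9800 + 1/6 × 6500 + 1/6 × 16100 + 1/6 × 7900 = 4333.3333 + 1633.3333 + 1083.3333 + 2683.3333 + 1316.6667 = 11050
Door B = 1/5 × 6600 + 1/5 × 3700 + 3/5 × 16400 = 1320 + 740 + 9840 = 11900
Door C = 1/2 × 15200 + 1/3 × 2200 + 1/6 × 10100 = 7600 + 733.3333 + 1683.3333 = 10016.6667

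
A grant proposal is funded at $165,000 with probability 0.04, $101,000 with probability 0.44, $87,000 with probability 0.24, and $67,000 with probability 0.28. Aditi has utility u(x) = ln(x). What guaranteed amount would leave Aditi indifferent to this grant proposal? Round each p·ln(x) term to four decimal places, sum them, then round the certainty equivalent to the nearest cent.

$88,592.28

E[u] = 0.04·ln(165000) + 0.44·ln(101000) + 0.24·ln(87000) + 0.28·ln(67000) = 0.4805 + 5.0701 + 2.7297 + 3.1115 = 11.3918
CE = e^11.3918 ≈ 88592.28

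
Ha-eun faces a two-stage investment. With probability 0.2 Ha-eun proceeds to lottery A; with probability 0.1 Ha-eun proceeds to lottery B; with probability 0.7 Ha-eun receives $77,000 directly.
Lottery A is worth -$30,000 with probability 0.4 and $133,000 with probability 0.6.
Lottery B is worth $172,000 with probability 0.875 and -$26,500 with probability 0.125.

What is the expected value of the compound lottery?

EV(A) = 0.4 × (-30000) + 0.6 × 133000 = -12000 + 79800 = 67800
EV(B) = 0.875 × 172000 + 0.125 × (-26500) = 150500 − 3312.5 = 147187.5
Branch C: 77000 (certain)
Overall = 0.2 × 67800 + 0.1 × 147187.5 + 0.7 × 77000 = 13560 + 14718.75 + 53900 = 82178.75

$82,178.75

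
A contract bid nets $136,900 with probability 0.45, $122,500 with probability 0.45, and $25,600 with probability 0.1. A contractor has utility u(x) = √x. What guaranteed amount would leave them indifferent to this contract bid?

$115,600

E[u] = 0.45·√136900 + 0.45·√122500 + 0.1·√25600 = 0.45·370 + 0.45·350 + 0.1·160 = 340
CE = (340)² = 115600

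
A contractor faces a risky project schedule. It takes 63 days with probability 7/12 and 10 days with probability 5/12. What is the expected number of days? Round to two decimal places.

40.92 days

EV = 7/12 × 63 + 5/12 × 10 = 36.75 + 4.1667 = 40.9167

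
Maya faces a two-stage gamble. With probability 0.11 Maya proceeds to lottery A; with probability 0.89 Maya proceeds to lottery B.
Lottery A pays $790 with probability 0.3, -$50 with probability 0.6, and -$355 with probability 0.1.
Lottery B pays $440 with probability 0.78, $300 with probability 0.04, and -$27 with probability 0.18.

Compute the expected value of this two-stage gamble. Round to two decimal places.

$330.67

EV(A) = 0.3 × 790 + 0.6 × (-50) + 0.1 × (-355) = 237 − 30 − 35.5 = 171.5
EV(B) = 0.78 × 440 + 0.04 × 300 + 0.18 × (-27) = 343.2 + 12 − 4.86 = 350.34
Overall = 0.11 × 171.5 + 0.89 × 350.34 = 18.865 + 311.8026 = 330.6676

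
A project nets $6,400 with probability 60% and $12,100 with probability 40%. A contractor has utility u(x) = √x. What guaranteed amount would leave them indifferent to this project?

E[u] = 0.6·√6400 + 0.4·√12100 = 0.6·80 + 0.4·110 = 92
CE = (92)² = 8464

$8,464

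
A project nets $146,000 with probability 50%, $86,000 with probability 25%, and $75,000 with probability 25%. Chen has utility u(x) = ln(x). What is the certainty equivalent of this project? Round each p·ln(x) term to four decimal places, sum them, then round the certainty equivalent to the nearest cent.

$108,282.63

E[u] = 0.5·ln(146000) + 0.25·ln(86000) + 0.25·ln(75000) = 5.9457 + 2.8405 + 2.8063 = 11.5925
CE = e^11.5925 ≈ 108282.63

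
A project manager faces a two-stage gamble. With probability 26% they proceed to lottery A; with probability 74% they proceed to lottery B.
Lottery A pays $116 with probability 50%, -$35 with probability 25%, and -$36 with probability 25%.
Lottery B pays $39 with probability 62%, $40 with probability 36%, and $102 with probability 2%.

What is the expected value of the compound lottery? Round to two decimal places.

EV(A) = 0.5 × 116 + 0.25 × (-35) + 0.25 × (-36) = 58 − 8.75 − 9 = 40.25
EV(B) = 0.62 × 39 + 0.36 × 40 + 0.02 × 102 = 24.18 + 14.4 + 2.04 = 40.62
Overall = 0.26 × 40.25 + 0.74 × 40.62 = 10.465 + 30.0588 = 40.5238

$40.52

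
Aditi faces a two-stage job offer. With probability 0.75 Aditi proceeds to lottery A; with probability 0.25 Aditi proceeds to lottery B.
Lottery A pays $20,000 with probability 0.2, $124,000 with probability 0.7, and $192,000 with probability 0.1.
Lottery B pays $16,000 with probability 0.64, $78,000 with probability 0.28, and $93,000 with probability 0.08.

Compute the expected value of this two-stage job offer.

$92,380

EV(A) = 0.2 × 20000 + 0.7 × 124000 + 0.1 × 192000 = 4000 + 86800 + 19200 = 110000
EV(B) = 0.64 × 16000 + 0.28 × 78000 + 0.08 × 93000 = 10240 + 21840 + 7440 = 39520
Overall = 0.75 × 110000 + 0.25 × 39520 = 82500 + 9880 = 92380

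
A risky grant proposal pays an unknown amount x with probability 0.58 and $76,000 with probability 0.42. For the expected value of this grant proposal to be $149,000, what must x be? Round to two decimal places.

x = $201,862.07

0.58·x + 0.42·76000 = 149000
0.58·x = 149000 − 31920 = 117080
x = 117080 / 0.58 = 201862.0690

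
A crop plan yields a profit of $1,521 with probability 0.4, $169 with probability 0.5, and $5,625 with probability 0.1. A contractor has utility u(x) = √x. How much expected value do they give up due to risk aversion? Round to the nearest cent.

E[u] = 0.4·√1521 + 0.5·√169 + 0.1·√5625 = 0.4·39 + 0.5·13 + 0.1·75 = 29.6
CE = (29.6)² = 876.16
Risk premium = EV − CE = 1255.4 − 876.16 = 379.24

$379.24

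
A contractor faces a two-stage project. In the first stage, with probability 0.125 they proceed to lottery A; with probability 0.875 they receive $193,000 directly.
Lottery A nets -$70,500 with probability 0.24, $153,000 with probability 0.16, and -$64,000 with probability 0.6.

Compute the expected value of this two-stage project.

$165,020

EV(A) = 0.24 × (-70500) + 0.16 × 153000 + 0.6 × (-64000) = -16920 + 24480 − 38400 = -30840
Branch B: 193000 (certain)
Overall = 0.125 × (-30840) + 0.875 × 193000 = -3855 + 168875 = 165020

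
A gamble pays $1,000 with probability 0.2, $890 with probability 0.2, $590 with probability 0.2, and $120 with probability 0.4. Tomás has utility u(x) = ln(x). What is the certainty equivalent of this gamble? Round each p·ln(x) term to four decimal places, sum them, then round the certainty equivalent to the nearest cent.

$376.46

E[u] = 0.2·ln(1000) + 0.2·ln(890) + 0.2·ln(590) + 0.4·ln(120) = 1.3816 + 1.3582 + 1.2760 + 1.9150 = 5.9308
CE = e^5.9308 ≈ 376.46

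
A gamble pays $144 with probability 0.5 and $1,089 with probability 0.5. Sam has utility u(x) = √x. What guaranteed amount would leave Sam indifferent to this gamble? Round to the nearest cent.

$506.25

E[u] = 0.5·√144 + 0.5·√1089 = 0.5·12 + 0.5·33 = 22.5
CE = (22.5)² = 506.25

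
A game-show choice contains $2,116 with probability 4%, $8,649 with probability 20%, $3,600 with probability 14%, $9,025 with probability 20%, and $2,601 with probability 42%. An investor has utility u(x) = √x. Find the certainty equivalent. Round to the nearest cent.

$4,796.95

E[u] = 0.04·√2116 + 0.2·√8649 + 0.14·√3600 + 0.2·√9025 + 0.42·√2601 = 0.04·46 + 0.2·93 + 0.14·60 + 0.2·95 + 0.42·51 = 69.26
CE = (69.26)² = 4796.9476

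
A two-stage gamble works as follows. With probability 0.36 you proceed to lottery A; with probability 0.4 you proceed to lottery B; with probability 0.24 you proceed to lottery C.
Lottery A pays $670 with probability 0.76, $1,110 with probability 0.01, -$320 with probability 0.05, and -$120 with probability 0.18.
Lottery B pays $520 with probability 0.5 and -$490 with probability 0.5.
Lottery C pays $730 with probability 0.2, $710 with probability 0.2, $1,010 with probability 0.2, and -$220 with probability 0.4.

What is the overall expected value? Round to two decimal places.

EV(A) = 0.76 × 670 + 0.01 × 1110 + 0.05 × (-320) + 0.18 × (-120) = 509.2 + 11.1 − 16 − 21.6 = 482.7
EV(B) = 0.5 × 520 + 0.5 × (-490) = 260 − 245 = 15
EV(C) = 0.2 × 730 + 0.2 × 710 + 0.2 × 1010 + 0.4 × (-220) = 146 + 142 + 202 − 88 = 402
Overall = 0.36 × 482.7 + 0.4 × 15 + 0.24 × 402 = 173.772 + 6 + 96.48 = 276.252

$276.25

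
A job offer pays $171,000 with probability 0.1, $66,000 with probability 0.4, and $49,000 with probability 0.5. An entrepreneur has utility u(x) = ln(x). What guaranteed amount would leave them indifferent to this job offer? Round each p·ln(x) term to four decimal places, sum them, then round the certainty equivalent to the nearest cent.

E[u] = 0.1·ln(171000) + 0.4·ln(66000) + 0.5·ln(49000) = 1.2049 + 4.4390 + 5.3998 = 11.0437
CE = e^11.0437 ≈ 62548.65

$62,548.65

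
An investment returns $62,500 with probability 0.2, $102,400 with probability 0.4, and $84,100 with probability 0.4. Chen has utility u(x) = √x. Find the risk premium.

E[u] = 0.2·√62500 + 0.4·√102400 + 0.4·√84100 = 0.2·250 + 0.4·320 + 0.4·290 = 294
CE = (294)² = 86436
Risk premium = EV − CE = 87100 − 86436 = 664

$664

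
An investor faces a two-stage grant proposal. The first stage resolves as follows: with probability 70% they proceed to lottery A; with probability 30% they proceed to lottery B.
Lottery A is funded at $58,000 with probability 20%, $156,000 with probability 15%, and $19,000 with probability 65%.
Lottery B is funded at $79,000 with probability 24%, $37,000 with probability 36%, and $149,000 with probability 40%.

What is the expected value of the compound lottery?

EV(A) = 0.2 × 58000 + 0.15 × 156000 + 0.65 × 19000 = 11600 + 23400 + 12350 = 47350
EV(B) = 0.24 × 79000 + 0.36 × 37000 + 0.4 × 149000 = 18960 + 13320 + 59600 = 91880
Overall = 0.7 × 47350 + 0.3 × 91880 = 33145 + 27564 = 60709

$60,709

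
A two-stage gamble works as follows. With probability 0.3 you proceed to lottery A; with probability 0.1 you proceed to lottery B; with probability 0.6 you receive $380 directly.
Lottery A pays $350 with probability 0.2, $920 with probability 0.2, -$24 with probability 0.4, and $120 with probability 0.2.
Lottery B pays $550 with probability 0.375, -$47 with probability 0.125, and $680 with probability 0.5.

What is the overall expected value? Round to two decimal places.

$362.56

EV(A) = 0.2 × 350 + 0.2 × 920 + 0.4 × (-24) + 0.2 × 120 = 70 + 184 − 9.6 + 24 = 268.4
EV(B) = 0.375 × 550 + 0.125 × (-47) + 0.5 × 680 = 206.25 − 5.875 + 340 = 540.375
Branch C: 380 (certain)
Overall = 0.3 × 268.4 + 0.1 × 540.375 + 0.6 × 380 = 80.52 + 54.0375 + 228 = 362.5575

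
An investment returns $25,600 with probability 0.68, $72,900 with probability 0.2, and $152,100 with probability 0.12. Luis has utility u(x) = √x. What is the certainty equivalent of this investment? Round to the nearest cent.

E[u] = 0.68·√25600 + 0.2·√72900 + 0.12·√152100 = 0.68·160 + 0.2·270 + 0.12·390 = 209.6
CE = (209.6)² = 43932.16

$43,932.16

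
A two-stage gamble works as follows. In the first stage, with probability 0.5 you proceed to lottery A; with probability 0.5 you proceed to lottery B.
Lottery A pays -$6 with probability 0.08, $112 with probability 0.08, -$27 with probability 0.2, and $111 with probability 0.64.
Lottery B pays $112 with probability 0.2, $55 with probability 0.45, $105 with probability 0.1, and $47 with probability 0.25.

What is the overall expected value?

EV(A) = 0.08 × (-6) + 0.08 × 112 + 0.2 × (-27) + 0.64 × 111 = -0.48 + 8.96 − 5.4 + 71.04 = 74.12
EV(B) = 0.2 × 112 + 0.45 × 55 + 0.1 × 105 + 0.25 × 47 = 22.4 + 24.75 + 10.5 + 11.75 = 69.4
Overall = 0.5 × 74.12 + 0.5 × 69.4 = 37.06 + 34.7 = 71.76

$71.76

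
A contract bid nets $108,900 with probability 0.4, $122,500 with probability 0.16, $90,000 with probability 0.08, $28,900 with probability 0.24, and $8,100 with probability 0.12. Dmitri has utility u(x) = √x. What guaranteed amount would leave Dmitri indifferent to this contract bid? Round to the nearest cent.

E[u] = 0.4·√108900 + 0.16·√122500 + 0.08·√90000 + 0.24·√28900 + 0.12·√8100 = 0.4·330 + 0.16·350 + 0.08·300 + 0.24·170 + 0.12·90 = 263.6
CE = (263.6)² = 69484.96

$69,484.96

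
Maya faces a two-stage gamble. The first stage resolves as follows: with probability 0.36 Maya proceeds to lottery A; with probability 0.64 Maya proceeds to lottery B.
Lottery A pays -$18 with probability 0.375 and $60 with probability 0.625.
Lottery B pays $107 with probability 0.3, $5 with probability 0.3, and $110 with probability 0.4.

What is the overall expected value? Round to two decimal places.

EV(A) = 0.375 × (-18) + 0.625 × 60 = -6.75 + 37.5 = 30.75
EV(B) = 0.3 × 107 + 0.3 × 5 + 0.4 × 110 = 32.1 + 1.5 + 44 = 77.6
Overall = 0.36 × 30.75 + 0.64 × 77.6 = 11.07 + 49.664 = 60.734

$60.73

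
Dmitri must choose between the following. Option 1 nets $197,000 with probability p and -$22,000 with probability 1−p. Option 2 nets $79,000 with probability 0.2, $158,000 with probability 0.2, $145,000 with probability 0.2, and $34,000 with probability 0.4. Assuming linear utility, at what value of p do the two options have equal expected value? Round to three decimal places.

EV(Option 2) = 0.2 × 79000 + 0.2 × 158000 + 0.2 × 145000 + 0.4 × 34000 = 15800 + 31600 + 29000 + 13600 = 90000
p·197000 + (1−p)·(-22000) = 90000
219000p − 22000 = 90000
p = (90000 + 22000) / 219000

p = 0.511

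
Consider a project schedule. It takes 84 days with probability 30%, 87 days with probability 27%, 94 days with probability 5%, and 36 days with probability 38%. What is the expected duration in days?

EV = 0.3 × 84 + 0.27 × 87 + 0.05 × 94 + 0.38 × 36 = 25.2 + 23.49 + 4.7 + 13.68 = 67.07

67.07 days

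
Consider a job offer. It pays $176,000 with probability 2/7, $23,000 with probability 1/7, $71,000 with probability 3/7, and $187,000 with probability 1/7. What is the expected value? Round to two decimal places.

EV = 2/7 × 176000 + 1/7 × 23000 + 3/7 × 71000 + 1/7 × 187000 = 50285.7143 + 3285.7143 + 30428.5714 + 26714.2857 = 110714.2857

$110,714.29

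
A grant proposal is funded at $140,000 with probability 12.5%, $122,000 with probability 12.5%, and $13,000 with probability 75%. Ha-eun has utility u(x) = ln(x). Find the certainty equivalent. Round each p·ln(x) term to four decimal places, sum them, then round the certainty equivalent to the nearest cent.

E[u] = 0.125·ln(140000) + 0.125·ln(122000) + 0.75·ln(13000) = 1.4812 + 1.4640 + 7.1045 = 10.0497
CE = e^10.0497 ≈ 23148.84

$23,148.84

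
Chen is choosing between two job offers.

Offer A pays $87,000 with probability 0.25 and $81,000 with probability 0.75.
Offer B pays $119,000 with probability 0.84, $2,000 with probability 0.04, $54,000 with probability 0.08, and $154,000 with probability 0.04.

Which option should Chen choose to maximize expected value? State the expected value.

Offer B ($110,520)

Offer A = 0.25 × 87000 + 0.75 × 81000 = 21750 + 60750 = 82500
Offer B = 0.84 × 119000 + 0.04 × 2000 + 0.08 × 54000 + 0.04 × 154000 = 99960 + 80 + 4320 + 6160 = 110520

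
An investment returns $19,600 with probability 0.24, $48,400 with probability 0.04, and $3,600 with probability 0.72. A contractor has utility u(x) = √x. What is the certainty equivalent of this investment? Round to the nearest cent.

E[u] = 0.24·√19600 + 0.04·√48400 + 0.72·√3600 = 0.24·140 + 0.04·220 + 0.72·60 = 85.6
CE = (85.6)² = 7327.36

$7,327.36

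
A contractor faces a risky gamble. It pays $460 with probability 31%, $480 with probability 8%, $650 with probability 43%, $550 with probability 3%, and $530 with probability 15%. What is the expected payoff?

$556.50

EV = 0.31 × 460 + 0.08 × 480 + 0.43 × 650 + 0.03 × 550 + 0.15 × 530 = 142.6 + 38.4 + 279.5 + 16.5 + 79.5 = 556.5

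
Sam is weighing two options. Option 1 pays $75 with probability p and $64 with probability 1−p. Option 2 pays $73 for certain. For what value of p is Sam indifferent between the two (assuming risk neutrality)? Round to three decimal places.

p = 0.818

p·75 + (1−p)·64 = 73
11p + 64 = 73
p = (73 − 64) / 11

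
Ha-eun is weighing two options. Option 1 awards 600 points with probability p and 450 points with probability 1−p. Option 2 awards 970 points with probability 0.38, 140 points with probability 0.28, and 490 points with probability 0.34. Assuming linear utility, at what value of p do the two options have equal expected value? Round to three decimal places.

p = 0.829

EV(Option 2) = 0.38 × 970 + 0.28 × 140 + 0.34 × 490 = 368.6 + 39.2 + 166.6 = 574.4
p·600 + (1−p)·450 = 574.4
150p + 450 = 574.4
p = (574.4 − 450) / 150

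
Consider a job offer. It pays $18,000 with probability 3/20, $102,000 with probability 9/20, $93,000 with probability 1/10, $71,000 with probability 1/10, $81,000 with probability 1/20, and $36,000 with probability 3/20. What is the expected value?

$74,450

EV = 3/20 × 18000 + 9/20 × 102000 + 1/10 × 93000 + 1/10 × 71000 + 1/20 × 81000 + 3/20 × 36000 = 2700 + 45900 + 9300 + 7100 + 4050 + 5400 = 74450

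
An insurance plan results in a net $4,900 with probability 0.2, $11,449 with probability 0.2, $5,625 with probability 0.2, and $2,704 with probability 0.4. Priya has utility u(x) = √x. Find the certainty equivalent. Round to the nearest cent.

$5,069.44

E[u] = 0.2·√4900 + 0.2·√11449 + 0.2·√5625 + 0.4·√2704 = 0.2·70 + 0.2·107 + 0.2·75 + 0.4·52 = 71.2
CE = (71.2)² = 5069.44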